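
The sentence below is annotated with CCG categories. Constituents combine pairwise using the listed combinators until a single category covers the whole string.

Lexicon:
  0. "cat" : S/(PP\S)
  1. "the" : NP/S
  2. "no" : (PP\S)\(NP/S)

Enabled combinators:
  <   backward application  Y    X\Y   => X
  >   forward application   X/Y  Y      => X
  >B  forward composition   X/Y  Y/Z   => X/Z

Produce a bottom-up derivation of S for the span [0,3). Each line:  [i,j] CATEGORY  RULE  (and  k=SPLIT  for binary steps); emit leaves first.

[0,3] S   >
  [0,1] "cat" : S/(PP\S)
  [1,3] PP\S   <
    [1,2] "the" : NP/S
    [2,3] "no" : (PP\S)\(NP/S)

[0,1] S/(PP\S)  lex  "cat"
[1,2] NP/S  lex  "the"
[2,3] (PP\S)\(NP/S)  lex  "no"
[1,3] PP\S  <  k=2
[0,3] S  >  k=1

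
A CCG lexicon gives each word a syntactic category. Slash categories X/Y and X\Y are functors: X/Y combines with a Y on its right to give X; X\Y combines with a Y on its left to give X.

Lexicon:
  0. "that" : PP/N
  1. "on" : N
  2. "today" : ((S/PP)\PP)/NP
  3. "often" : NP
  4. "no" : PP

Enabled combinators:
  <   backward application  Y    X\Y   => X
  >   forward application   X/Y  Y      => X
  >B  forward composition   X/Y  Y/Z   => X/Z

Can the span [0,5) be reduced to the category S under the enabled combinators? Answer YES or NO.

YES

[0,5] S   >
  [0,4] S/PP   <
    [0,2] PP   >
      [0,1] "that" : PP/N
      [1,2] "on" : N
    [2,4] (S/PP)\PP   >
      [2,3] "today" : ((S/PP)\PP)/NP
      [3,4] "often" : NP
  [4,5] "no" : PP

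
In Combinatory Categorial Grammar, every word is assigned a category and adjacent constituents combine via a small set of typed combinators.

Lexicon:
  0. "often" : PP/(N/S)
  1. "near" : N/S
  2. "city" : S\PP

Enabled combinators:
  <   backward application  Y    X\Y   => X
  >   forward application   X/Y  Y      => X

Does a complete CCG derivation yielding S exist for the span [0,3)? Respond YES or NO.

YES

[0,3] S   <
  [0,2] PP   >
    [0,1] "often" : PP/(N/S)
    [1,2] "near" : N/S
  [2,3] "city" : S\PP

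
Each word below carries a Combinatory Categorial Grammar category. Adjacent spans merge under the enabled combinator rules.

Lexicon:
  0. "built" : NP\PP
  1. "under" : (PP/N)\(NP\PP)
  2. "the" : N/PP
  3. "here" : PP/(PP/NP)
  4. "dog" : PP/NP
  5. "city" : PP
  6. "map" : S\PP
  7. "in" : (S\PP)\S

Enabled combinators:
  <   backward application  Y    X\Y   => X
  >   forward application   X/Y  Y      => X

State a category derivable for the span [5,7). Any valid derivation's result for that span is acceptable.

S

[0,8] S   <
  [0,5] PP   >
    [0,2] PP/N   <
      [0,1] "built" : NP\PP
      [1,2] "under" : (PP/N)\(NP\PP)
    [2,5] N   >
      [2,3] "the" : N/PP
      [3,5] PP   >
        [3,4] "here" : PP/(PP/NP)
        [4,5] "dog" : PP/NP
  [5,8] S\PP   <
    [5,7] S   <
      [5,6] "city" : PP
      [6,7] "map" : S\PP
    [7,8] "in" : (S\PP)\S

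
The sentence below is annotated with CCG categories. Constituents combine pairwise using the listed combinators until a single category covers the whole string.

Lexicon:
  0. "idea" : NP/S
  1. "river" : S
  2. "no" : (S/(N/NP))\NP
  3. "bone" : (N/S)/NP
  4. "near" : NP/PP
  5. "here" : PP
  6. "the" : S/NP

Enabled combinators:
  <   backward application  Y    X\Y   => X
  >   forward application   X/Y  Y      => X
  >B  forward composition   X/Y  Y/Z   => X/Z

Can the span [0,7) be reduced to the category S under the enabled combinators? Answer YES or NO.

[0,7] S   >
  [0,3] S/(N/NP)   <
    [0,2] NP   >
      [0,1] "idea" : NP/S
      [1,2] "river" : S
    [2,3] "no" : (S/(N/NP))\NP
  [3,7] N/NP   >B
    [3,6] N/S   >
      [3,4] "bone" : (N/S)/NP
      [4,6] NP   >
        [4,5] "near" : NP/PP
        [5,6] "here" : PP
    [6,7] "the" : S/NP

YES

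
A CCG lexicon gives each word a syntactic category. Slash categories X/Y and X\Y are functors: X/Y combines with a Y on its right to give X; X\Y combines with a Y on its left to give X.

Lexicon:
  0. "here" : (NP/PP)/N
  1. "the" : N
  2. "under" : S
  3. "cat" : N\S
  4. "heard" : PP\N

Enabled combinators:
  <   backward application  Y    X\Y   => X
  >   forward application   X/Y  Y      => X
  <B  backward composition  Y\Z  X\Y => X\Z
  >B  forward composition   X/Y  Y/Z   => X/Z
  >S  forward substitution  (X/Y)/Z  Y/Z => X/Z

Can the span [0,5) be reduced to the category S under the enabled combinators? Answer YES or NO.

NO

(NP/PP)/N N S N\S PP\N
CKY chart[0,5] = {NP}; S ∉ chart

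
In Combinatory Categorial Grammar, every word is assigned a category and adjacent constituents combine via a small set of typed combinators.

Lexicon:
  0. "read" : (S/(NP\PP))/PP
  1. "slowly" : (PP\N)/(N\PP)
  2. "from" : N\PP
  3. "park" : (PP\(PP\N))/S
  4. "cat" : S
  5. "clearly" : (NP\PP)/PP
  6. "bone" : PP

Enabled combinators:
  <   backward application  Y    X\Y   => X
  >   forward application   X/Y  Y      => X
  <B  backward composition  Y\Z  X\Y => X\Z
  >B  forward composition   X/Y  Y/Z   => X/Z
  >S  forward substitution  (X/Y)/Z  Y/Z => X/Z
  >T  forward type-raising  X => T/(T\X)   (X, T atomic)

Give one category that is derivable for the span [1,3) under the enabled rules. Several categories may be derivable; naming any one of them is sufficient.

PP\N

[0,7] S   >
  [0,5] S/(NP\PP)   >
    [0,1] "read" : (S/(NP\PP))/PP
    [1,5] PP   <
      [1,3] PP\N   >
        [1,2] "slowly" : (PP\N)/(N\PP)
        [2,3] "from" : N\PP
      [3,5] PP\(PP\N)   >
        [3,4] "park" : (PP\(PP\N))/S
        [4,5] "cat" : S
  [5,7] NP\PP   >
    [5,6] "clearly" : (NP\PP)/PP
    [6,7] "bone" : PP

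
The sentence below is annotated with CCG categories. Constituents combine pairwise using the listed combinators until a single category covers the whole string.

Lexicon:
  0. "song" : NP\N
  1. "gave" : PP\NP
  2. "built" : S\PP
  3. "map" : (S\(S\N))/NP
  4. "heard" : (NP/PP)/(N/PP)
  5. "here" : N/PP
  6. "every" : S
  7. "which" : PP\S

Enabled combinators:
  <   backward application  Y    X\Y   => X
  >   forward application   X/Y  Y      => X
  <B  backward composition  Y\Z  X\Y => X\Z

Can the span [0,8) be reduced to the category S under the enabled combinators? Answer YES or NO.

YES

[0,8] S   <
  [0,3] S\N   <B
    [0,2] PP\N   <B
      [0,1] "song" : NP\N
      [1,2] "gave" : PP\NP
    [2,3] "built" : S\PP
  [3,8] S\(S\N)   >
    [3,4] "map" : (S\(S\N))/NP
    [4,8] NP   >
      [4,6] NP/PP   >
        [4,5] "heard" : (NP/PP)/(N/PP)
        [5,6] "here" : N/PP
      [6,8] PP   <
        [6,7] "every" : S
        [7,8] "which" : PP\S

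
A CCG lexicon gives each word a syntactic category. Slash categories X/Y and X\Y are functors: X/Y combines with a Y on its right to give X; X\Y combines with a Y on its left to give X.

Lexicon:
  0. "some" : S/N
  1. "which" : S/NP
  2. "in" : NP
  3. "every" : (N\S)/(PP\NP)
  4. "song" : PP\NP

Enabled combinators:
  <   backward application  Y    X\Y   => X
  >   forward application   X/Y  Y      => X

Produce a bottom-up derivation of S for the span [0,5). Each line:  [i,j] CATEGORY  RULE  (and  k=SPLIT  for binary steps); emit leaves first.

[0,1] S/N  lex  "some"
[1,2] S/NP  lex  "which"
[2,3] NP  lex  "in"
[1,3] S  >  k=2
[3,4] (N\S)/(PP\NP)  lex  "every"
[4,5] PP\NP  lex  "song"
[3,5] N\S  >  k=4
[1,5] N  <  k=3
[0,5] S  >  k=1

[0,5] S   >
  [0,1] "some" : S/N
  [1,5] N   <
    [1,3] S   >
      [1,2] "which" : S/NP
      [2,3] "in" : NP
    [3,5] N\S   >
      [3,4] "every" : (N\S)/(PP\NP)
      [4,5] "song" : PP\NP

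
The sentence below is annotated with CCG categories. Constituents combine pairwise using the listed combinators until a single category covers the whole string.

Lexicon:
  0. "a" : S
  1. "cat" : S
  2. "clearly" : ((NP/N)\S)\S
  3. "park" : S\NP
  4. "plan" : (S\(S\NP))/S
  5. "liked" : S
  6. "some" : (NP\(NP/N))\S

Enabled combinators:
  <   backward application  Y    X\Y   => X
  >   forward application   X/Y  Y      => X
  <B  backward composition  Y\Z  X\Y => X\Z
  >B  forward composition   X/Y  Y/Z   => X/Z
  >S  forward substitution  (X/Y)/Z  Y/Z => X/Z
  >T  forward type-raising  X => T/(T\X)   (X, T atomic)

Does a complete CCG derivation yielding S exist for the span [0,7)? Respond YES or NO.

S S ((NP/N)\S)\S S\NP (S\(S\NP))/S S (NP\(NP/N))\S
CKY chart[0,7] = {N/(N\NP), NP, NP/(NP\NP), PP/(PP\NP), S/(S\NP)}; S ∉ chart

NO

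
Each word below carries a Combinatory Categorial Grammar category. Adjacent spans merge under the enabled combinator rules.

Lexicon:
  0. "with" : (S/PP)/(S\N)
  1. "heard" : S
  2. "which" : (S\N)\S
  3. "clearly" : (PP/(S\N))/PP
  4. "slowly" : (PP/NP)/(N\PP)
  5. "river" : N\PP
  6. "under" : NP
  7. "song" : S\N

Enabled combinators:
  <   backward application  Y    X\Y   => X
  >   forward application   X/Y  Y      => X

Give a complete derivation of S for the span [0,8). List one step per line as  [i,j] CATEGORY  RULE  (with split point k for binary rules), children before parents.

[0,8] S   >
  [0,3] S/PP   >
    [0,1] "with" : (S/PP)/(S\N)
    [1,3] S\N   <
      [1,2] "heard" : S
      [2,3] "which" : (S\N)\S
  [3,8] PP   >
    [3,7] PP/(S\N)   >
      [3,4] "clearly" : (PP/(S\N))/PP
      [4,7] PP   >
        [4,6] PP/NP   >
          [4,5] "slowly" : (PP/NP)/(N\PP)
          [5,6] "river" : N\PP
        [6,7] "under" : NP
    [7,8] "song" : S\N

[0,1] (S/PP)/(S\N)  lex  "with"
[1,2] S  lex  "heard"
[2,3] (S\N)\S  lex  "which"
[1,3] S\N  <  k=2
[0,3] S/PP  >  k=1
[3,4] (PP/(S\N))/PP  lex  "clearly"
[4,5] (PP/NP)/(N\PP)  lex  "slowly"
[5,6] N\PP  lex  "river"
[4,6] PP/NP  >  k=5
[6,7] NP  lex  "under"
[4,7] PP  >  k=6
[3,7] PP/(S\N)  >  k=4
[7,8] S\N  lex  "song"
[3,8] PP  >  k=7
[0,8] S  >  k=3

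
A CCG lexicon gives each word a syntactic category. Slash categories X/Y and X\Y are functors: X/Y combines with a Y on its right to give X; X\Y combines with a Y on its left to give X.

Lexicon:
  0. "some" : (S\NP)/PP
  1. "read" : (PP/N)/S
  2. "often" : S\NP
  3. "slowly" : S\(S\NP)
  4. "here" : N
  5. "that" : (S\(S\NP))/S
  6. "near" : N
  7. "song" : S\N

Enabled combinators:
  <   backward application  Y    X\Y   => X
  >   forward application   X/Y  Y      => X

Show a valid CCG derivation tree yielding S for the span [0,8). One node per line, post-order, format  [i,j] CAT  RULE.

[0,1] (S\NP)/PP  lex  "some"
[1,2] (PP/N)/S  lex  "read"
[2,3] S\NP  lex  "often"
[3,4] S\(S\NP)  lex  "slowly"
[2,4] S  <  k=3
[1,4] PP/N  >  k=2
[4,5] N  lex  "here"
[1,5] PP  >  k=4
[0,5] S\NP  >  k=1
[5,6] (S\(S\NP))/S  lex  "that"
[6,7] N  lex  "near"
[7,8] S\N  lex  "song"
[6,8] S  <  k=7
[5,8] S\(S\NP)  >  k=6
[0,8] S  <  k=5

[0,8] S   <
  [0,5] S\NP   >
    [0,1] "some" : (S\NP)/PP
    [1,5] PP   >
      [1,4] PP/N   >
        [1,2] "read" : (PP/N)/S
        [2,4] S   <
          [2,3] "often" : S\NP
          [3,4] "slowly" : S\(S\NP)
      [4,5] "here" : N
  [5,8] S\(S\NP)   >
    [5,6] "that" : (S\(S\NP))/S
    [6,8] S   <
      [6,7] "near" : N
      [7,8] "song" : S\N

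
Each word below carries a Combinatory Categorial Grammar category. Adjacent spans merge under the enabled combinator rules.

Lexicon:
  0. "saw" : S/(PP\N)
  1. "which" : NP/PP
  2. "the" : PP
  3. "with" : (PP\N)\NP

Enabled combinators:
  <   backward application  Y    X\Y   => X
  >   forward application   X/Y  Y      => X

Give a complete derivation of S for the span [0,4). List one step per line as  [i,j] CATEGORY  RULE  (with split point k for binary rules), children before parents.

[0,1] S/(PP\N)  lex  "saw"
[1,2] NP/PP  lex  "which"
[2,3] PP  lex  "the"
[1,3] NP  >  k=2
[3,4] (PP\N)\NP  lex  "with"
[1,4] PP\N  <  k=3
[0,4] S  >  k=1

[0,4] S   >
  [0,1] "saw" : S/(PP\N)
  [1,4] PP\N   <
    [1,3] NP   >
      [1,2] "which" : NP/PP
      [2,3] "the" : PP
    [3,4] "with" : (PP\N)\NP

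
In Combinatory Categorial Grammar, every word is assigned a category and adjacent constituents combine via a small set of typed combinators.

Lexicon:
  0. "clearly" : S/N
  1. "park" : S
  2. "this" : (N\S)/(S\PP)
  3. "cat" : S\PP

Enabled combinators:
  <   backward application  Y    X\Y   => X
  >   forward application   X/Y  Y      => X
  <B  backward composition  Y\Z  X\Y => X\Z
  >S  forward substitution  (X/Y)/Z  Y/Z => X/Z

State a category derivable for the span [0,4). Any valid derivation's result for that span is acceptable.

S

[0,4] S   >
  [0,1] "clearly" : S/N
  [1,4] N   <
    [1,2] "park" : S
    [2,4] N\S   >
      [2,3] "this" : (N\S)/(S\PP)
      [3,4] "cat" : S\PP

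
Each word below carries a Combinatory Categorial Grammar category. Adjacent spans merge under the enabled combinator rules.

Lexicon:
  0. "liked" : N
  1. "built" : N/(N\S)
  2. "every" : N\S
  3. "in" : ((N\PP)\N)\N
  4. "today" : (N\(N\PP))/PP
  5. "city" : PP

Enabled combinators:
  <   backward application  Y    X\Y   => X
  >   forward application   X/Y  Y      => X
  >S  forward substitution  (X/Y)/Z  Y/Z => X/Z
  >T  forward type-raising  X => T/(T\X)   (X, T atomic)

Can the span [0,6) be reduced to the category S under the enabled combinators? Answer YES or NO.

N N/(N\S) N\S ((N\PP)\N)\N (N\(N\PP))/PP PP
CKY chart[0,6] = {N, N/(N\N), NP/(NP\N), PP/(PP\N), S/(S\N)}; S ∉ chart

NO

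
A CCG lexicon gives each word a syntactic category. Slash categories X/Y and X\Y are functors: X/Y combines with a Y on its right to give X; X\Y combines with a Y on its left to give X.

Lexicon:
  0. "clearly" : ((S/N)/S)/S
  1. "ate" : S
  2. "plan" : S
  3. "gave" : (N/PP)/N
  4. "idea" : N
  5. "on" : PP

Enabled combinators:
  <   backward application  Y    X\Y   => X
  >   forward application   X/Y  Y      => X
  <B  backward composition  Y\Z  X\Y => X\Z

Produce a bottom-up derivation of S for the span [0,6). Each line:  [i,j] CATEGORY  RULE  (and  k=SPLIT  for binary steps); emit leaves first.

[0,1] ((S/N)/S)/S  lex  "clearly"
[1,2] S  lex  "ate"
[0,2] (S/N)/S  >  k=1
[2,3] S  lex  "plan"
[0,3] S/N  >  k=2
[3,4] (N/PP)/N  lex  "gave"
[4,5] N  lex  "idea"
[3,5] N/PP  >  k=4
[5,6] PP  lex  "on"
[3,6] N  >  k=5
[0,6] S  >  k=3

[0,6] S   >
  [0,3] S/N   >
    [0,2] (S/N)/S   >
      [0,1] "clearly" : ((S/N)/S)/S
      [1,2] "ate" : S
    [2,3] "plan" : S
  [3,6] N   >
    [3,5] N/PP   >
      [3,4] "gave" : (N/PP)/N
      [4,5] "idea" : N
    [5,6] "on" : PP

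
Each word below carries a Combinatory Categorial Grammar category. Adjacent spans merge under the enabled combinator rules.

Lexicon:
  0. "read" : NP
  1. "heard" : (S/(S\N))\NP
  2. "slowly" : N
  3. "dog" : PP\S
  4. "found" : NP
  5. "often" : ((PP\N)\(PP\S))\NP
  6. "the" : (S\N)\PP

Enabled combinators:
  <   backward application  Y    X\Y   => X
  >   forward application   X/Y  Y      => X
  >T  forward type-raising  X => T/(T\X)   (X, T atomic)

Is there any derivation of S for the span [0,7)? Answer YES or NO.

[0,7] S   >
  [0,2] S/(S\N)   <
    [0,1] "read" : NP
    [1,2] "heard" : (S/(S\N))\NP
  [2,7] S\N   <
    [2,6] PP   >
      [2,3] PP/(PP\N)   >T
        [2,3] "slowly" : N
      [3,6] PP\N   <
        [3,4] "dog" : PP\S
        [4,6] (PP\N)\(PP\S)   <
          [4,5] "found" : NP
          [5,6] "often" : ((PP\N)\(PP\S))\NP
    [6,7] "the" : (S\N)\PP

YES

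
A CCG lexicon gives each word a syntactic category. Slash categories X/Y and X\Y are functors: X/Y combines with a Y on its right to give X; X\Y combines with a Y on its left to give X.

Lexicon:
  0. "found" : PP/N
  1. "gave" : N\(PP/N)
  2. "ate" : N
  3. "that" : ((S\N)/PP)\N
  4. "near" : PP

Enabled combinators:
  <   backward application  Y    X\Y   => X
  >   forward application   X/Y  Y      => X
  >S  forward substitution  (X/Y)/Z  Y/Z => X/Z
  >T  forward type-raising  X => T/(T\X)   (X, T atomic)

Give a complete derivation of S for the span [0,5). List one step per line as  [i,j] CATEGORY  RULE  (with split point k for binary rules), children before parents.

[0,5] S   <
  [0,2] N   <
    [0,1] "found" : PP/N
    [1,2] "gave" : N\(PP/N)
  [2,5] S\N   >
    [2,4] (S\N)/PP   <
      [2,3] "ate" : N
      [3,4] "that" : ((S\N)/PP)\N
    [4,5] "near" : PP

[0,1] PP/N  lex  "found"
[1,2] N\(PP/N)  lex  "gave"
[0,2] N  <  k=1
[2,3] N  lex  "ate"
[3,4] ((S\N)/PP)\N  lex  "that"
[2,4] (S\N)/PP  <  k=3
[4,5] PP  lex  "near"
[2,5] S\N  >  k=4
[0,5] S  <  k=2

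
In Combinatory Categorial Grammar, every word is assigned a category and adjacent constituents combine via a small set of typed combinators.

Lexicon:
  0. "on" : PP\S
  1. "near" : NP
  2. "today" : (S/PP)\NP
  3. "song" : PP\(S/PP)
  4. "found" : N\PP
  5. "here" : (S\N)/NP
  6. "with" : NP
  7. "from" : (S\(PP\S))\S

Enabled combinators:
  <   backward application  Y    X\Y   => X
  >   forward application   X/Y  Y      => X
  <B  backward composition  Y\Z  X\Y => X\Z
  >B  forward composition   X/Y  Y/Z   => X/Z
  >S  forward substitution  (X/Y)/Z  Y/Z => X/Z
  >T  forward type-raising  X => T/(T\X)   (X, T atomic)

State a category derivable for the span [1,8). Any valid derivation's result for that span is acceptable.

[0,8] S   <
  [0,1] "on" : PP\S
  [1,8] S\(PP\S)   <
    [1,7] S   <
      [1,5] N   <
        [1,4] PP   <
          [1,2] "near" : NP
          [2,4] PP\NP   <B
            [2,3] "today" : (S/PP)\NP
            [3,4] "song" : PP\(S/PP)
        [4,5] "found" : N\PP
      [5,7] S\N   >
        [5,6] "here" : (S\N)/NP
        [6,7] "with" : NP
    [7,8] "from" : (S\(PP\S))\S

S\(PP\S)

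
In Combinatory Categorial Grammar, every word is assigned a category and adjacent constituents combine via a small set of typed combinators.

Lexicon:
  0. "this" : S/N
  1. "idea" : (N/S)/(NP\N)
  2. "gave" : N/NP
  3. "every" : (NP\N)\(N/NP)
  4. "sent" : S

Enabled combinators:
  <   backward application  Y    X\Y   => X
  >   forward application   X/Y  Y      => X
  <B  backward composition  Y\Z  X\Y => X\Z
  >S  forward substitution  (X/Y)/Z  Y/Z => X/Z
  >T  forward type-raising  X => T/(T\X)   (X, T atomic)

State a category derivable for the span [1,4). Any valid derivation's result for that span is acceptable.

N/S

[0,5] S   >
  [0,1] "this" : S/N
  [1,5] N   >
    [1,4] N/S   >
      [1,2] "idea" : (N/S)/(NP\N)
      [2,4] NP\N   <
        [2,3] "gave" : N/NP
        [3,4] "every" : (NP\N)\(N/NP)
    [4,5] "sent" : S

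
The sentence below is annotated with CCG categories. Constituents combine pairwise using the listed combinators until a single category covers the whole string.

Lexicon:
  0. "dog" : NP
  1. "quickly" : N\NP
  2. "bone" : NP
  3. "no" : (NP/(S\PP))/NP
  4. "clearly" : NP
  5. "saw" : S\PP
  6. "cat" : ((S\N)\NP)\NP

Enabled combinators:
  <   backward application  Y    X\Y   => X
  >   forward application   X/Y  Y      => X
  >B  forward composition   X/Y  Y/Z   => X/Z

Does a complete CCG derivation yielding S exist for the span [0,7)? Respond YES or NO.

[0,7] S   <
  [0,2] N   <
    [0,1] "dog" : NP
    [1,2] "quickly" : N\NP
  [2,7] S\N   <
    [2,3] "bone" : NP
    [3,7] (S\N)\NP   <
      [3,6] NP   >
        [3,5] NP/(S\PP)   >
          [3,4] "no" : (NP/(S\PP))/NP
          [4,5] "clearly" : NP
        [5,6] "saw" : S\PP
      [6,7] "cat" : ((S\N)\NP)\NP

YES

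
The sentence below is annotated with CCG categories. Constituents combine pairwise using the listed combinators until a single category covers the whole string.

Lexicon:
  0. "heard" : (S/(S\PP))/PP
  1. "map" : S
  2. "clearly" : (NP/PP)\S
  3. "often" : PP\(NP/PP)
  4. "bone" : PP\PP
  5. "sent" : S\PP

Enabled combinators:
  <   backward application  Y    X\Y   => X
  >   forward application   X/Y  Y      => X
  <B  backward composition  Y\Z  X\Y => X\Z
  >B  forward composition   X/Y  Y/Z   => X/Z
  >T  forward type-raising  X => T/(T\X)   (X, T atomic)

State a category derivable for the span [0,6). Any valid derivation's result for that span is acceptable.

S

[0,6] S   >
  [0,4] S/(S\PP)   >
    [0,1] "heard" : (S/(S\PP))/PP
    [1,4] PP   <
      [1,3] NP/PP   <
        [1,2] "map" : S
        [2,3] "clearly" : (NP/PP)\S
      [3,4] "often" : PP\(NP/PP)
  [4,6] S\PP   <B
    [4,5] "bone" : PP\PP
    [5,6] "sent" : S\PP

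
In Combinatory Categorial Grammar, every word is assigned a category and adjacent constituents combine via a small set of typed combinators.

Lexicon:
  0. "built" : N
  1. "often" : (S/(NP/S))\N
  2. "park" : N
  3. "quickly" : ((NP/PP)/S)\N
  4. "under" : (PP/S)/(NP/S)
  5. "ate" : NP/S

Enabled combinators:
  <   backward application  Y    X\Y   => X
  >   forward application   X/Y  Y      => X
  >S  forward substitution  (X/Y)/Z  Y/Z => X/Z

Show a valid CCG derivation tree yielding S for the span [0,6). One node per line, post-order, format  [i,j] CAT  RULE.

[0,1] N  lex  "built"
[1,2] (S/(NP/S))\N  lex  "often"
[0,2] S/(NP/S)  <  k=1
[2,3] N  lex  "park"
[3,4] ((NP/PP)/S)\N  lex  "quickly"
[2,4] (NP/PP)/S  <  k=3
[4,5] (PP/S)/(NP/S)  lex  "under"
[5,6] NP/S  lex  "ate"
[4,6] PP/S  >  k=5
[2,6] NP/S  >S  k=4
[0,6] S  >  k=2

[0,6] S   >
  [0,2] S/(NP/S)   <
    [0,1] "built" : N
    [1,2] "often" : (S/(NP/S))\N
  [2,6] NP/S   >S
    [2,4] (NP/PP)/S   <
      [2,3] "park" : N
      [3,4] "quickly" : ((NP/PP)/S)\N
    [4,6] PP/S   >
      [4,5] "under" : (PP/S)/(NP/S)
      [5,6] "ate" : NP/S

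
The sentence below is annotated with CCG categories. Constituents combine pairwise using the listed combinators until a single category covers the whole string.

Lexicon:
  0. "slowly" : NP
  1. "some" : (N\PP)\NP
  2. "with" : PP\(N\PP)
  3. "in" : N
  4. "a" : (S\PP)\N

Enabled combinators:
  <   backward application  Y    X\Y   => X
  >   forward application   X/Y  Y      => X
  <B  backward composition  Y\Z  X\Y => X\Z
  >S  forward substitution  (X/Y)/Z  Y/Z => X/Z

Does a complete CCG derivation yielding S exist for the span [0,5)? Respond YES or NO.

YES

[0,5] S   <
  [0,3] PP   <
    [0,1] "slowly" : NP
    [1,3] PP\NP   <B
      [1,2] "some" : (N\PP)\NP
      [2,3] "with" : PP\(N\PP)
  [3,5] S\PP   <
    [3,4] "in" : N
    [4,5] "a" : (S\PP)\N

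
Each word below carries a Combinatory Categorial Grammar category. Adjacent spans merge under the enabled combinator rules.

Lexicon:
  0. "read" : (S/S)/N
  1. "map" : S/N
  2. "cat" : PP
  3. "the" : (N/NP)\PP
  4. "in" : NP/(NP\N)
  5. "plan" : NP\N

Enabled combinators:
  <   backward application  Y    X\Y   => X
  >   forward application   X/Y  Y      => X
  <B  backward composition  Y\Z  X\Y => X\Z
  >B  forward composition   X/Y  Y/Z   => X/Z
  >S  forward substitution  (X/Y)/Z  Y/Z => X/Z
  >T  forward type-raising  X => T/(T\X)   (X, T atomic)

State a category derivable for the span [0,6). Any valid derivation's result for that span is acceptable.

S

[0,6] S   >
  [0,2] S/N   >S
    [0,1] "read" : (S/S)/N
    [1,2] "map" : S/N
  [2,6] N   >
    [2,4] N/NP   <
      [2,3] "cat" : PP
      [3,4] "the" : (N/NP)\PP
    [4,6] NP   >
      [4,5] "in" : NP/(NP\N)
      [5,6] "plan" : NP\N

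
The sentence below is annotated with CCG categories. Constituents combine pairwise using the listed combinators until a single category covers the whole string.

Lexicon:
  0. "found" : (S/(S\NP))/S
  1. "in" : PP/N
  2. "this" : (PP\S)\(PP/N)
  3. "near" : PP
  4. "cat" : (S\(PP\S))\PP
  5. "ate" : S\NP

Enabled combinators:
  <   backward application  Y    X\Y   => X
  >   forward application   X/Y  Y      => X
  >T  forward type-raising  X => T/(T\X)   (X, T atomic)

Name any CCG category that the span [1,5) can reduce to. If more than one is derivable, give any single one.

[0,6] S   >
  [0,5] S/(S\NP)   >
    [0,1] "found" : (S/(S\NP))/S
    [1,5] S   <
      [1,3] PP\S   <
        [1,2] "in" : PP/N
        [2,3] "this" : (PP\S)\(PP/N)
      [3,5] S\(PP\S)   <
        [3,4] "near" : PP
        [4,5] "cat" : (S\(PP\S))\PP
  [5,6] "ate" : S\NP

S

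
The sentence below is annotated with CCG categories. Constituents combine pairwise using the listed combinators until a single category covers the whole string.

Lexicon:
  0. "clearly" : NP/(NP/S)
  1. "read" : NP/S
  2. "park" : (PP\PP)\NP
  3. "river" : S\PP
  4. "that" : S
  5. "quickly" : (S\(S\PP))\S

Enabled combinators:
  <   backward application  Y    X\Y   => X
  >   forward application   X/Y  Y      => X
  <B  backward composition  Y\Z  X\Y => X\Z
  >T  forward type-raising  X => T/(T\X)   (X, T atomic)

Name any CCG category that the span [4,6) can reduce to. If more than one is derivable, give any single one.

S\(S\PP)

[0,6] S   <
  [0,4] S\PP   <B
    [0,3] PP\PP   <
      [0,2] NP   >
        [0,1] "clearly" : NP/(NP/S)
        [1,2] "read" : NP/S
      [2,3] "park" : (PP\PP)\NP
    [3,4] "river" : S\PP
  [4,6] S\(S\PP)   <
    [4,5] "that" : S
    [5,6] "quickly" : (S\(S\PP))\S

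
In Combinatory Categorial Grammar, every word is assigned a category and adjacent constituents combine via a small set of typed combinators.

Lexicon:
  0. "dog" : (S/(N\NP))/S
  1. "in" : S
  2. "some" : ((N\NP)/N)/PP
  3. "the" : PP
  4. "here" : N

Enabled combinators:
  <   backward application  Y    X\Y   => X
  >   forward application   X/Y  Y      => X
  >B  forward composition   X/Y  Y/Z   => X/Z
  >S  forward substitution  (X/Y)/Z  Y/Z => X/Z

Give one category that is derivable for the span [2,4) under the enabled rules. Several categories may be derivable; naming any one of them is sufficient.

[0,5] S   >
  [0,2] S/(N\NP)   >
    [0,1] "dog" : (S/(N\NP))/S
    [1,2] "in" : S
  [2,5] N\NP   >
    [2,4] (N\NP)/N   >
      [2,3] "some" : ((N\NP)/N)/PP
      [3,4] "the" : PP
    [4,5] "here" : N

(N\NP)/N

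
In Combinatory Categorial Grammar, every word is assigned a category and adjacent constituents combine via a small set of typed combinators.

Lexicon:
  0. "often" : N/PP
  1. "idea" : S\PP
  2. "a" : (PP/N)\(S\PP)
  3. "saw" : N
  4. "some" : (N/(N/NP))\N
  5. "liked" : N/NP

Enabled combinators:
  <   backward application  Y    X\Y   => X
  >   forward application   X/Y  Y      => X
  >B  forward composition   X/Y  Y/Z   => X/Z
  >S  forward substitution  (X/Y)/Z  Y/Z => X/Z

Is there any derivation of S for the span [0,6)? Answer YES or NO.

NO

N/PP S\PP (PP/N)\(S\PP) N (N/(N/NP))\N N/NP
CKY chart[0,6] = {N}; S ∉ chart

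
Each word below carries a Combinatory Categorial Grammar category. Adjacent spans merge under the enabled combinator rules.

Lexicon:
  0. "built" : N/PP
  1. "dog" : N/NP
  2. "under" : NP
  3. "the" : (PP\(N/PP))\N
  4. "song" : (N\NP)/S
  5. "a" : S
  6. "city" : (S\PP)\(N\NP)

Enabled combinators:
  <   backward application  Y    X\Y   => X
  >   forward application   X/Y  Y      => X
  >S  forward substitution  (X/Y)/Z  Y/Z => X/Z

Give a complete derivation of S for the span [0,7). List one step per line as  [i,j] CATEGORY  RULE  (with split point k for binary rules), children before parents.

[0,7] S   <
  [0,4] PP   <
    [0,1] "built" : N/PP
    [1,4] PP\(N/PP)   <
      [1,3] N   >
        [1,2] "dog" : N/NP
        [2,3] "under" : NP
      [3,4] "the" : (PP\(N/PP))\N
  [4,7] S\PP   <
    [4,6] N\NP   >
      [4,5] "song" : (N\NP)/S
      [5,6] "a" : S
    [6,7] "city" : (S\PP)\(N\NP)

[0,1] N/PP  lex  "built"
[1,2] N/NP  lex  "dog"
[2,3] NP  lex  "under"
[1,3] N  >  k=2
[3,4] (PP\(N/PP))\N  lex  "the"
[1,4] PP\(N/PP)  <  k=3
[0,4] PP  <  k=1
[4,5] (N\NP)/S  lex  "song"
[5,6] S  lex  "a"
[4,6] N\NP  >  k=5
[6,7] (S\PP)\(N\NP)  lex  "city"
[4,7] S\PP  <  k=6
[0,7] S  <  k=4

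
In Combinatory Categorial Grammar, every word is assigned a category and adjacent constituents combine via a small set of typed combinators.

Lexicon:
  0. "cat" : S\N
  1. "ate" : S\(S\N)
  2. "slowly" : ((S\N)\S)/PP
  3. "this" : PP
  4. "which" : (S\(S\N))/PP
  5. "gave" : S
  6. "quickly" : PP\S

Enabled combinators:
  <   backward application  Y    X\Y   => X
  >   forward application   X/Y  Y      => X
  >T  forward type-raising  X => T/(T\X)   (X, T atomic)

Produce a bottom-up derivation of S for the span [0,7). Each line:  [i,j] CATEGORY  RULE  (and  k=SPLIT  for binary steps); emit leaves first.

[0,7] S   <
  [0,4] S\N   <
    [0,2] S   <
      [0,1] "cat" : S\N
      [1,2] "ate" : S\(S\N)
    [2,4] (S\N)\S   >
      [2,3] "slowly" : ((S\N)\S)/PP
      [3,4] "this" : PP
  [4,7] S\(S\N)   >
    [4,5] "which" : (S\(S\N))/PP
    [5,7] PP   <
      [5,6] "gave" : S
      [6,7] "quickly" : PP\S

[0,1] S\N  lex  "cat"
[1,2] S\(S\N)  lex  "ate"
[0,2] S  <  k=1
[2,3] ((S\N)\S)/PP  lex  "slowly"
[3,4] PP  lex  "this"
[2,4] (S\N)\S  >  k=3
[0,4] S\N  <  k=2
[4,5] (S\(S\N))/PP  lex  "which"
[5,6] S  lex  "gave"
[6,7] PP\S  lex  "quickly"
[5,7] PP  <  k=6
[4,7] S\(S\N)  >  k=5
[0,7] S  <  k=4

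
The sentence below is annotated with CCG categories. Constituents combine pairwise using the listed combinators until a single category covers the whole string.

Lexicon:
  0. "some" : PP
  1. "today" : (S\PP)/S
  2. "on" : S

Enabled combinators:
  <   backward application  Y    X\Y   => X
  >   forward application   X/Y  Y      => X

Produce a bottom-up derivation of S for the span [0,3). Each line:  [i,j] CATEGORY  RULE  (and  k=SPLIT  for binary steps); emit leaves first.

[0,3] S   <
  [0,1] "some" : PP
  [1,3] S\PP   >
    [1,2] "today" : (S\PP)/S
    [2,3] "on" : S

[0,1] PP  lex  "some"
[1,2] (S\PP)/S  lex  "today"
[2,3] S  lex  "on"
[1,3] S\PP  >  k=2
[0,3] S  <  k=1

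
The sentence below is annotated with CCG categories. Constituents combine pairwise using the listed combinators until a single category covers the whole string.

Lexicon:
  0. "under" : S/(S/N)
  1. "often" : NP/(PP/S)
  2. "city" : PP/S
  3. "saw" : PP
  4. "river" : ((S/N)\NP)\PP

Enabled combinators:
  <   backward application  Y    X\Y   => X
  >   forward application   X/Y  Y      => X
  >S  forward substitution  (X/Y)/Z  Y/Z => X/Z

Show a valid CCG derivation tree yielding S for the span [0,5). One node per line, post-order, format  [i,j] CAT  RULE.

[0,5] S   >
  [0,1] "under" : S/(S/N)
  [1,5] S/N   <
    [1,3] NP   >
      [1,2] "often" : NP/(PP/S)
      [2,3] "city" : PP/S
    [3,5] (S/N)\NP   <
      [3,4] "saw" : PP
      [4,5] "river" : ((S/N)\NP)\PP

[0,1] S/(S/N)  lex  "under"
[1,2] NP/(PP/S)  lex  "often"
[2,3] PP/S  lex  "city"
[1,3] NP  >  k=2
[3,4] PP  lex  "saw"
[4,5] ((S/N)\NP)\PP  lex  "river"
[3,5] (S/N)\NP  <  k=4
[1,5] S/N  <  k=3
[0,5] S  >  k=1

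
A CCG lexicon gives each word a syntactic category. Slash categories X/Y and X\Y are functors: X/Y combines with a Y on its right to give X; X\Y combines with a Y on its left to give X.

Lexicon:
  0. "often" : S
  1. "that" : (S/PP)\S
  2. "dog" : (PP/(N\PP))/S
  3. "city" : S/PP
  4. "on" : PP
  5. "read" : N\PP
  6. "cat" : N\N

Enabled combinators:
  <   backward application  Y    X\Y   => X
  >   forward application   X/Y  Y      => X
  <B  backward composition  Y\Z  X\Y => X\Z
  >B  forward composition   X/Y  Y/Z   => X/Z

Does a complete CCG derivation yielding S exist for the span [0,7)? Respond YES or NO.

YES

[0,7] S   >
  [0,2] S/PP   <
    [0,1] "often" : S
    [1,2] "that" : (S/PP)\S
  [2,7] PP   >
    [2,5] PP/(N\PP)   >
      [2,3] "dog" : (PP/(N\PP))/S
      [3,5] S   >
        [3,4] "city" : S/PP
        [4,5] "on" : PP
    [5,7] N\PP   <B
      [5,6] "read" : N\PP
      [6,7] "cat" : N\N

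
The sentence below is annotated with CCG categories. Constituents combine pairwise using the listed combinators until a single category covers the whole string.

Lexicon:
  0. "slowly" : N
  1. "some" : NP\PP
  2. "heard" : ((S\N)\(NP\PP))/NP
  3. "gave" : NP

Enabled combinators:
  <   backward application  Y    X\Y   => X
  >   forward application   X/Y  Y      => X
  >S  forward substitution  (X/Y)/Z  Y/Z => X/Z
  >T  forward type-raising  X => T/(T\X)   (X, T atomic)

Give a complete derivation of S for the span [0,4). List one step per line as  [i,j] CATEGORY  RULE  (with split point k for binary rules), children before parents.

[0,1] N  lex  "slowly"
[1,2] NP\PP  lex  "some"
[2,3] ((S\N)\(NP\PP))/NP  lex  "heard"
[3,4] NP  lex  "gave"
[2,4] (S\N)\(NP\PP)  >  k=3
[1,4] S\N  <  k=2
[0,4] S  <  k=1

[0,4] S   <
  [0,1] "slowly" : N
  [1,4] S\N   <
    [1,2] "some" : NP\PP
    [2,4] (S\N)\(NP\PP)   >
      [2,3] "heard" : ((S\N)\(NP\PP))/NP
      [3,4] "gave" : NP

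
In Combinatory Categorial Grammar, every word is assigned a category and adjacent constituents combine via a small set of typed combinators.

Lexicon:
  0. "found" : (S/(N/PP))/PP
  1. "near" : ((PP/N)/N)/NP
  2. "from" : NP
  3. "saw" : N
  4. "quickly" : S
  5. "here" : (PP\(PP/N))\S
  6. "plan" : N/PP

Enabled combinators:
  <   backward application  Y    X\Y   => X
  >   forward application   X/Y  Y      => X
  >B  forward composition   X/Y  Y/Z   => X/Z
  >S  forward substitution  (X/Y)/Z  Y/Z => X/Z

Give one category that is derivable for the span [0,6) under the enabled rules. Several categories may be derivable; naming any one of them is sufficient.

S/(N/PP)

[0,7] S   >
  [0,6] S/(N/PP)   >
    [0,1] "found" : (S/(N/PP))/PP
    [1,6] PP   <
      [1,4] PP/N   >
        [1,3] (PP/N)/N   >
          [1,2] "near" : ((PP/N)/N)/NP
          [2,3] "from" : NP
        [3,4] "saw" : N
      [4,6] PP\(PP/N)   <
        [4,5] "quickly" : S
        [5,6] "here" : (PP\(PP/N))\S
  [6,7] "plan" : N/PP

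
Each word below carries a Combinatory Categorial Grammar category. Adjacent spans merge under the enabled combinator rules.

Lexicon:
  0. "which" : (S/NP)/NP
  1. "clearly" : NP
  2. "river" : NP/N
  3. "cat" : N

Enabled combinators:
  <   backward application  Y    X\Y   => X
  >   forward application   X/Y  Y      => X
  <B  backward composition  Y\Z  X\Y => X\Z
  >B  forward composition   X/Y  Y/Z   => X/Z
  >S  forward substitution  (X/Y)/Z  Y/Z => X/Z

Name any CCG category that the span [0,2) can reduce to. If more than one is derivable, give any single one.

[0,4] S   >
  [0,2] S/NP   >
    [0,1] "which" : (S/NP)/NP
    [1,2] "clearly" : NP
  [2,4] NP   >
    [2,3] "river" : NP/N
    [3,4] "cat" : N

S/NP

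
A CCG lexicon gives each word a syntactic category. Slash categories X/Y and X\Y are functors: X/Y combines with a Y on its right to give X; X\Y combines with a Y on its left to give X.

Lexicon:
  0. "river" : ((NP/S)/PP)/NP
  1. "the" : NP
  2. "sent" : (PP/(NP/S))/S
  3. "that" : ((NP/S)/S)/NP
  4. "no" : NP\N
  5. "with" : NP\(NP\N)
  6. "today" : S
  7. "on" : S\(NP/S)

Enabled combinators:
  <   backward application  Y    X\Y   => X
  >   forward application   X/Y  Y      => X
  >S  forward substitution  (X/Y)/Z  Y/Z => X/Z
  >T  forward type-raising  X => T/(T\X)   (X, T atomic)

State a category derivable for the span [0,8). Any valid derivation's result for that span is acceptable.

S

[0,8] S   <
  [0,7] NP/S   >
    [0,2] (NP/S)/PP   >
      [0,1] "river" : ((NP/S)/PP)/NP
      [1,2] "the" : NP
    [2,7] PP   >
      [2,6] PP/S   >S
        [2,3] "sent" : (PP/(NP/S))/S
        [3,6] (NP/S)/S   >
          [3,4] "that" : ((NP/S)/S)/NP
          [4,6] NP   <
            [4,5] "no" : NP\N
            [5,6] "with" : NP\(NP\N)
      [6,7] "today" : S
  [7,8] "on" : S\(NP/S)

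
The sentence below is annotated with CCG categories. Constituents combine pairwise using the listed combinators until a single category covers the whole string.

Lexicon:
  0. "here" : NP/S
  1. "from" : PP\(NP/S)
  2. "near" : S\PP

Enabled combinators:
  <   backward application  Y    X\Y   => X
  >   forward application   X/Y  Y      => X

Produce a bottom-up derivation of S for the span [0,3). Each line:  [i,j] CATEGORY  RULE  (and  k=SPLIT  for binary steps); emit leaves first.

[0,1] NP/S  lex  "here"
[1,2] PP\(NP/S)  lex  "from"
[0,2] PP  <  k=1
[2,3] S\PP  lex  "near"
[0,3] S  <  k=2

[0,3] S   <
  [0,2] PP   <
    [0,1] "here" : NP/S
    [1,2] "from" : PP\(NP/S)
  [2,3] "near" : S\PP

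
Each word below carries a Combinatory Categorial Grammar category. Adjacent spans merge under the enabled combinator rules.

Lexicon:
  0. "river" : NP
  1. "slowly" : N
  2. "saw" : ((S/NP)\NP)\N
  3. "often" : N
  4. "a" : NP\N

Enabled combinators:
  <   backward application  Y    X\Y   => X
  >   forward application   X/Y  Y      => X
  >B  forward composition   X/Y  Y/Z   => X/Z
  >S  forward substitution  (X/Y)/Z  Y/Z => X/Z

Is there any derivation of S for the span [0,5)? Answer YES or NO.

[0,5] S   >
  [0,3] S/NP   <
    [0,1] "river" : NP
    [1,3] (S/NP)\NP   <
      [1,2] "slowly" : N
      [2,3] "saw" : ((S/NP)\NP)\N
  [3,5] NP   <
    [3,4] "often" : N
    [4,5] "a" : NP\N

YES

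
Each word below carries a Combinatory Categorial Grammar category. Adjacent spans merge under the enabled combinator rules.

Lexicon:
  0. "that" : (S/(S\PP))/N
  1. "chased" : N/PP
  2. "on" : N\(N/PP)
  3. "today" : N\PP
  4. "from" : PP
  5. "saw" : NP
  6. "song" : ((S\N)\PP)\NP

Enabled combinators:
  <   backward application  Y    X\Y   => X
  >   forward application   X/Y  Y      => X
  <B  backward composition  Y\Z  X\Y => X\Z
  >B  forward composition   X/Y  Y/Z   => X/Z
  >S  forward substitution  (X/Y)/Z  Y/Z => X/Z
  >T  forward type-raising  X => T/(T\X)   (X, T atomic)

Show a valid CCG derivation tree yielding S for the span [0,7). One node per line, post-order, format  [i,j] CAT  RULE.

[0,1] (S/(S\PP))/N  lex  "that"
[1,2] N/PP  lex  "chased"
[2,3] N\(N/PP)  lex  "on"
[1,3] N  <  k=2
[0,3] S/(S\PP)  >  k=1
[3,4] N\PP  lex  "today"
[4,5] PP  lex  "from"
[5,6] NP  lex  "saw"
[6,7] ((S\N)\PP)\NP  lex  "song"
[5,7] (S\N)\PP  <  k=6
[4,7] S\N  <  k=5
[3,7] S\PP  <B  k=4
[0,7] S  >  k=3

[0,7] S   >
  [0,3] S/(S\PP)   >
    [0,1] "that" : (S/(S\PP))/N
    [1,3] N   <
      [1,2] "chased" : N/PP
      [2,3] "on" : N\(N/PP)
  [3,7] S\PP   <B
    [3,4] "today" : N\PP
    [4,7] S\N   <
      [4,5] "from" : PP
      [5,7] (S\N)\PP   <
        [5,6] "saw" : NP
        [6,7] "song" : ((S\N)\PP)\NP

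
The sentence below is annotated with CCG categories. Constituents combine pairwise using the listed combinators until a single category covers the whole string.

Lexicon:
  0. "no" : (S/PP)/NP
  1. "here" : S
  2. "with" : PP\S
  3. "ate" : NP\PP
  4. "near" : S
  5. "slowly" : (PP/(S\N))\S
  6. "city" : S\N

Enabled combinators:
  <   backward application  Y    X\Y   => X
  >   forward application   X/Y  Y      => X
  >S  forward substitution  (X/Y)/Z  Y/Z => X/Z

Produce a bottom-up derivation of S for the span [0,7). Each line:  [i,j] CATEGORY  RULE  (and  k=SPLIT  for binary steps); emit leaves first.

[0,7] S   >
  [0,4] S/PP   >
    [0,1] "no" : (S/PP)/NP
    [1,4] NP   <
      [1,3] PP   <
        [1,2] "here" : S
        [2,3] "with" : PP\S
      [3,4] "ate" : NP\PP
  [4,7] PP   >
    [4,6] PP/(S\N)   <
      [4,5] "near" : S
      [5,6] "slowly" : (PP/(S\N))\S
    [6,7] "city" : S\N

[0,1] (S/PP)/NP  lex  "no"
[1,2] S  lex  "here"
[2,3] PP\S  lex  "with"
[1,3] PP  <  k=2
[3,4] NP\PP  lex  "ate"
[1,4] NP  <  k=3
[0,4] S/PP  >  k=1
[4,5] S  lex  "near"
[5,6] (PP/(S\N))\S  lex  "slowly"
[4,6] PP/(S\N)  <  k=5
[6,7] S\N  lex  "city"
[4,7] PP  >  k=6
[0,7] S  >  k=4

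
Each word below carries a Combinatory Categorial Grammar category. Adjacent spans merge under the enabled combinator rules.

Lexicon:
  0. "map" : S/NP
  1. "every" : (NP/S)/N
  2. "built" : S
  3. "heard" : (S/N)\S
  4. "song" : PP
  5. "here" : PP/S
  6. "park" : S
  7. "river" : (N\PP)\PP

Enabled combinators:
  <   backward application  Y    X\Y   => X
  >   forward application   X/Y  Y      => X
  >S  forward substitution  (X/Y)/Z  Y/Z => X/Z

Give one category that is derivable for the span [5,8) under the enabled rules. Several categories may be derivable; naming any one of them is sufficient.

N\PP

[0,8] S   >
  [0,1] "map" : S/NP
  [1,8] NP   >
    [1,4] NP/N   >S
      [1,2] "every" : (NP/S)/N
      [2,4] S/N   <
        [2,3] "built" : S
        [3,4] "heard" : (S/N)\S
    [4,8] N   <
      [4,5] "song" : PP
      [5,8] N\PP   <
        [5,7] PP   >
          [5,6] "here" : PP/S
          [6,7] "park" : S
        [7,8] "river" : (N\PP)\PP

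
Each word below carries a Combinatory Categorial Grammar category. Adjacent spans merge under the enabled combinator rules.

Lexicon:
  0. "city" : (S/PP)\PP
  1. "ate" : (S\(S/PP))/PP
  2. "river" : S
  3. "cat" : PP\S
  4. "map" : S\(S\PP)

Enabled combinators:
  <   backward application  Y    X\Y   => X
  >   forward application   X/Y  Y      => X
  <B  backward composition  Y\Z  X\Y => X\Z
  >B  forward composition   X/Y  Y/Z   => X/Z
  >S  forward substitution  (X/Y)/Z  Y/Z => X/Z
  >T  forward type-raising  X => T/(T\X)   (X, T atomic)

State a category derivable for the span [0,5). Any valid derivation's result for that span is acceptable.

S

[0,5] S   <
  [0,4] S\PP   <B
    [0,1] "city" : (S/PP)\PP
    [1,4] S\(S/PP)   >
      [1,2] "ate" : (S\(S/PP))/PP
      [2,4] PP   >
        [2,3] PP/(PP\S)   >T
          [2,3] "river" : S
        [3,4] "cat" : PP\S
  [4,5] "map" : S\(S\PP)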